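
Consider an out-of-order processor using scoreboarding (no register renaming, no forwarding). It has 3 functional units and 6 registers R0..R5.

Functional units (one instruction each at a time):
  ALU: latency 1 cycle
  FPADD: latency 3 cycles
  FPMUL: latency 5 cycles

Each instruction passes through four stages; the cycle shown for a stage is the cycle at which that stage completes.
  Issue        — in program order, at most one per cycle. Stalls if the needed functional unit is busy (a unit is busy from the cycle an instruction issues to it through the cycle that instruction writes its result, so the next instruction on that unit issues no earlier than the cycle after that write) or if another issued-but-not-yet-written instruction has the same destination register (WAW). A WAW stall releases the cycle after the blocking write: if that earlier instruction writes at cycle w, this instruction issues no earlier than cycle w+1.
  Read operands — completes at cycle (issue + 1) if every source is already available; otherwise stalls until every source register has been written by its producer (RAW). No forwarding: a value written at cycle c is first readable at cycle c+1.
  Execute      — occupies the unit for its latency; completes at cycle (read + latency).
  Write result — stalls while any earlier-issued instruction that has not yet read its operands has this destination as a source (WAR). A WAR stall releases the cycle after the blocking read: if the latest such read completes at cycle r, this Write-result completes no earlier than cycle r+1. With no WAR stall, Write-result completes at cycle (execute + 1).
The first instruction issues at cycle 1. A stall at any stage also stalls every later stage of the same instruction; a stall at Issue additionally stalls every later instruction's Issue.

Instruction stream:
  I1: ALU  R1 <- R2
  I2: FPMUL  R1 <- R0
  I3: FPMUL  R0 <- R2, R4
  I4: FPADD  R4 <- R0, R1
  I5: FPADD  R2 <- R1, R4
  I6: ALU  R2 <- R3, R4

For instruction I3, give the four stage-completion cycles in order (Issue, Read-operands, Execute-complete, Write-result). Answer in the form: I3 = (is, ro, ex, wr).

I1 -> (1, 2, 3, 4)
I2 -> (5, 6, 11, 12)  // WAW R1: wait I1 write@4
I3 -> (13, 14, 19, 20)  // struct: FPMUL busy until I2 writes@12
I4 -> (14, 21, 24, 25)  // RAW R0: wait I3 write@20
I5 -> (26, 27, 30, 31)  // struct: FPADD busy until I4 writes@25
I6 -> (32, 33, 34, 35)  // WAW R2: wait I5 write@31

I3 = (13, 14, 19, 20)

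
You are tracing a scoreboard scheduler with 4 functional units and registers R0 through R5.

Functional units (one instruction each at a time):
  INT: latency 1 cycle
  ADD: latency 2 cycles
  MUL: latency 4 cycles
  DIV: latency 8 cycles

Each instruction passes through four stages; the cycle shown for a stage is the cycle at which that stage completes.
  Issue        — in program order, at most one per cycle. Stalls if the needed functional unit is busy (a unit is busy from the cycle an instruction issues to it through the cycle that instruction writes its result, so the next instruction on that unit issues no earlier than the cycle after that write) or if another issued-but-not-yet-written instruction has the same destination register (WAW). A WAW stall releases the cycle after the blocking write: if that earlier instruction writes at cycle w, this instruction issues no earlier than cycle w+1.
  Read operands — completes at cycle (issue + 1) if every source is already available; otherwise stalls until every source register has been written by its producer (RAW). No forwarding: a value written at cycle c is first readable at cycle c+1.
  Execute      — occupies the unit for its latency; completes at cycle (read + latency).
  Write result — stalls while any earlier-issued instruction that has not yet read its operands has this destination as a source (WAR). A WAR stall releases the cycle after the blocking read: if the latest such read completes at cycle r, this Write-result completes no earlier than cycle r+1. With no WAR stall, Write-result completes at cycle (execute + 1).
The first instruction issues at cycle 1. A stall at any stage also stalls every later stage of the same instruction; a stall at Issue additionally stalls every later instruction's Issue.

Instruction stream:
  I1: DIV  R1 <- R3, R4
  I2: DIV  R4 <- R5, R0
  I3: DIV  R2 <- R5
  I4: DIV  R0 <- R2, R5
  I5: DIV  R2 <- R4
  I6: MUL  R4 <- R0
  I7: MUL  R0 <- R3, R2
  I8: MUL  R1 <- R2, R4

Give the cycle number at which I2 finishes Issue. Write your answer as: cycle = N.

cycle = 12

  I1 | 1 | 2 | 10 | 11
  I2 | 12 | 13 | 21 | 22   struct: DIV busy until I1 writes@11
  I3 | 23 | 24 | 32 | 33   struct: DIV busy until I2 writes@22
  I4 | 34 | 35 | 43 | 44   struct: DIV busy until I3 writes@33
  I5 | 45 | 46 | 54 | 55   struct: DIV busy until I4 writes@44
  I6 | 46 | 47 | 51 | 52
  I7 | 53 | 56 | 60 | 61   struct: MUL busy until I6 writes@52 · RAW R2: wait I5 write@55
  I8 | 62 | 63 | 67 | 68   struct: MUL busy until I7 writes@61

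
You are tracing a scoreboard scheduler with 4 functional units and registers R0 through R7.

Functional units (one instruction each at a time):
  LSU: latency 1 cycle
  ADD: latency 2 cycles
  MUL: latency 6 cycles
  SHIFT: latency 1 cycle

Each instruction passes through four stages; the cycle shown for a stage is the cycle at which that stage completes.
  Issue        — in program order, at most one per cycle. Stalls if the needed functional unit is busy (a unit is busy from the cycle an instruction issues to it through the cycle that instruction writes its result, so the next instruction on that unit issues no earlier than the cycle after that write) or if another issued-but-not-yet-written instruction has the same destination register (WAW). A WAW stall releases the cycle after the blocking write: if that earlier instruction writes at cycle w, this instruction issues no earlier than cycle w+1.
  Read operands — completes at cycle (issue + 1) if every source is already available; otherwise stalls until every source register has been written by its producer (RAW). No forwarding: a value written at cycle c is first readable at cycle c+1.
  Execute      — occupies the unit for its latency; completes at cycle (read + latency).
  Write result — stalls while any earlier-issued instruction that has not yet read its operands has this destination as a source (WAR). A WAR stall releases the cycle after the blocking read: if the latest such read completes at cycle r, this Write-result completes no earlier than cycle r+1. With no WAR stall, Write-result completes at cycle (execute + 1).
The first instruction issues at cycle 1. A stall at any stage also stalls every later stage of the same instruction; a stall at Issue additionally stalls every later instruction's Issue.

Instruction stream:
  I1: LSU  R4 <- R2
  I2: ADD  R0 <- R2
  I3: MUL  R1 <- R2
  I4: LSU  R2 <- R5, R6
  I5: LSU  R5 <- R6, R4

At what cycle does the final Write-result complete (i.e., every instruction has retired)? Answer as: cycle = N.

t=1  I1 dispatched to LSU
t=2  I1 operands ready · I2 dispatched to ADD
t=3  I1 complete · I2 operands ready · I3 dispatched to MUL
t=4  R4←I1 · I3 operands ready
t=5  I2 complete · I4 dispatched to LSU
t=6  R0←I2 · I4 operands ready
t=7  I4 complete
t=8  R2←I4
t=9  I5 dispatched to LSU
t=10  I3 complete · I5 operands ready
t=11  R1←I3 · I5 complete
t=12  R5←I5

cycle = 12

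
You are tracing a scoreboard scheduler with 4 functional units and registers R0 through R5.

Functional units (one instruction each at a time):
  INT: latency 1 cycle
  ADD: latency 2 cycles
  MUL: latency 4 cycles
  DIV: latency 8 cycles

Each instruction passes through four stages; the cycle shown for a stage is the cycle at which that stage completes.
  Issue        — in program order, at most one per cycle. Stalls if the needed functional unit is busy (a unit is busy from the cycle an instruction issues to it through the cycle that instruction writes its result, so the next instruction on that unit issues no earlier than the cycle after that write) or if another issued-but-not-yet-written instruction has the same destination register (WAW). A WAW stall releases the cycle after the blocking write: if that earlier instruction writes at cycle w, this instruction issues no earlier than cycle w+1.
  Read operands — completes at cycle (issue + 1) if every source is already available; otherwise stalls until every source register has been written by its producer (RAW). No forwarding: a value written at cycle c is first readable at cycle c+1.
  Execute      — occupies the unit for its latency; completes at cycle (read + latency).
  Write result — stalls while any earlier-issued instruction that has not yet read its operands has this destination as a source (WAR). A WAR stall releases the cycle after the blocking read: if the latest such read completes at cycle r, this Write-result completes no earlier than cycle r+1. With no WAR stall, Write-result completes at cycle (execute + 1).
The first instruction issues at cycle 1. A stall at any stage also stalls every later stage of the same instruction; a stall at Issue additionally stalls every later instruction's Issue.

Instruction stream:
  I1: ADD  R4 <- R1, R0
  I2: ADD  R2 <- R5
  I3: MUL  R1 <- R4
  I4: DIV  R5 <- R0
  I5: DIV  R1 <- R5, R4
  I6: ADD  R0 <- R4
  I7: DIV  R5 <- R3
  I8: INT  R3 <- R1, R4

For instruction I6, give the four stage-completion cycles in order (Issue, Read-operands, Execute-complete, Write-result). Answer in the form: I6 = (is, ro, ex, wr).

  I1 | 1 | 2 | 4 | 5
  I2 | 6 | 7 | 9 | 10   struct: ADD busy until I1 writes@5
  I3 | 7 | 8 | 12 | 13
  I4 | 8 | 9 | 17 | 18
  I5 | 19 | 20 | 28 | 29   struct: DIV busy until I4 writes@18
  I6 | 20 | 21 | 23 | 24
  I7 | 30 | 31 | 39 | 40   struct: DIV busy until I5 writes@29
  I8 | 31 | 32 | 33 | 34

I6 = (20, 21, 23, 24)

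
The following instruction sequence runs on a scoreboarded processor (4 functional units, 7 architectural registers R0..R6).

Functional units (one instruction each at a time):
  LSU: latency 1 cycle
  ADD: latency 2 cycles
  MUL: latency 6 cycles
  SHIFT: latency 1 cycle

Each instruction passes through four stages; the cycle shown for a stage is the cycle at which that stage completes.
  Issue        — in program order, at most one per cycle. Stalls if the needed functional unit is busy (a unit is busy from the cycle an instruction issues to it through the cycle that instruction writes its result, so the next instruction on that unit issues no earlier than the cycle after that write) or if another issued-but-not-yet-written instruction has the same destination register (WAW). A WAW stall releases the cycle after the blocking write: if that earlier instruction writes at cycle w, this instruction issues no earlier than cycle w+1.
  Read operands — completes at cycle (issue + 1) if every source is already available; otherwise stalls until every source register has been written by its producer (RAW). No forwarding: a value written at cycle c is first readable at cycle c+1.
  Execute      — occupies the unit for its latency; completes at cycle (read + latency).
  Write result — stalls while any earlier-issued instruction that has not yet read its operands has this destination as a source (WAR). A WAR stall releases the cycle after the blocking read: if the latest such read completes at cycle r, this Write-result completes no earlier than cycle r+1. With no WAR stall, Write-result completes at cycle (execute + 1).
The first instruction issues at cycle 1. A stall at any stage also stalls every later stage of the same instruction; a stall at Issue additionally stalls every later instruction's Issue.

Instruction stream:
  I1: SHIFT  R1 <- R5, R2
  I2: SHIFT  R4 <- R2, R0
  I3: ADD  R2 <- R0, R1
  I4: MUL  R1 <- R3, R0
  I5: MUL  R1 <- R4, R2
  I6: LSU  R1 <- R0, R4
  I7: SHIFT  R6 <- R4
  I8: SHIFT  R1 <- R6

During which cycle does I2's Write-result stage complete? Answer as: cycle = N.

I1 -> (1, 2, 3, 4)
I2 -> (5, 6, 7, 8)  // struct: SHIFT busy until I1 writes@4
I3 -> (6, 7, 9, 10)
I4 -> (7, 8, 14, 15)
I5 -> (16, 17, 23, 24)  // struct: MUL busy until I4 writes@15
I6 -> (25, 26, 27, 28)  // WAW R1: wait I5 write@24
I7 -> (26, 27, 28, 29)
I8 -> (30, 31, 32, 33)  // struct: SHIFT busy until I7 writes@29

cycle = 8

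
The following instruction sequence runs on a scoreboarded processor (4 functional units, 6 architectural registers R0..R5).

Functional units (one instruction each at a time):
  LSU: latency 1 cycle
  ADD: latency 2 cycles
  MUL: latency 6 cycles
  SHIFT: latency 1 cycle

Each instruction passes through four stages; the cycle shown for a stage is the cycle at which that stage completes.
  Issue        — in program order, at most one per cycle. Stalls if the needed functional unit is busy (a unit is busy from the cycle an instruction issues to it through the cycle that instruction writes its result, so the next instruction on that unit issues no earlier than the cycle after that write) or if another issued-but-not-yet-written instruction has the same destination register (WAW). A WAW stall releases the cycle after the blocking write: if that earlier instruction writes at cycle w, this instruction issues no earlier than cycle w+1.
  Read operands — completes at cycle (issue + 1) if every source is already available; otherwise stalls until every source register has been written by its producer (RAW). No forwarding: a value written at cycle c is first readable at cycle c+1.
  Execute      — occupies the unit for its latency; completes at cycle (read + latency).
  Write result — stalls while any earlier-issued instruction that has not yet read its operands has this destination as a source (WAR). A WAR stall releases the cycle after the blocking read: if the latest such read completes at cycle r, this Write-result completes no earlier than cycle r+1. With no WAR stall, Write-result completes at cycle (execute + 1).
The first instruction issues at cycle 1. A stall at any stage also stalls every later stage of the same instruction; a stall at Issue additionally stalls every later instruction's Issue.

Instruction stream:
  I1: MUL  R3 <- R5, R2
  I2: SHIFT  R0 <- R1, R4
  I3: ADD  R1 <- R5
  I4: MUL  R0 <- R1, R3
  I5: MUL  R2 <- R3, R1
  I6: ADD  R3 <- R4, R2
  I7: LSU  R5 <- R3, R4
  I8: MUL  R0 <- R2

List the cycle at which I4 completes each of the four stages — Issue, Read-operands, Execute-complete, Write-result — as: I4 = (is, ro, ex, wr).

I4 = (10, 11, 17, 18)

c1: I1 dispatched to MUL
c2: I1 operands ready | I2 dispatched to SHIFT
c3: I2 operands ready | I3 dispatched to ADD
c4: I2 complete | I3 operands ready
c5: R0←I2
c6: I3 complete
c7: R1←I3
c8: I1 complete
c9: R3←I1
c10: I4 dispatched to MUL
c11: I4 operands ready
c17: I4 complete
c18: R0←I4
c19: I5 dispatched to MUL
c20: I5 operands ready | I6 dispatched to ADD
c21: I7 dispatched to LSU
c26: I5 complete
c27: R2←I5
c28: I6 operands ready | I8 dispatched to MUL
c29: I8 operands ready
c30: I6 complete
c31: R3←I6
c32: I7 operands ready
c33: I7 complete
c34: R5←I7
c35: I8 complete
c36: R0←I8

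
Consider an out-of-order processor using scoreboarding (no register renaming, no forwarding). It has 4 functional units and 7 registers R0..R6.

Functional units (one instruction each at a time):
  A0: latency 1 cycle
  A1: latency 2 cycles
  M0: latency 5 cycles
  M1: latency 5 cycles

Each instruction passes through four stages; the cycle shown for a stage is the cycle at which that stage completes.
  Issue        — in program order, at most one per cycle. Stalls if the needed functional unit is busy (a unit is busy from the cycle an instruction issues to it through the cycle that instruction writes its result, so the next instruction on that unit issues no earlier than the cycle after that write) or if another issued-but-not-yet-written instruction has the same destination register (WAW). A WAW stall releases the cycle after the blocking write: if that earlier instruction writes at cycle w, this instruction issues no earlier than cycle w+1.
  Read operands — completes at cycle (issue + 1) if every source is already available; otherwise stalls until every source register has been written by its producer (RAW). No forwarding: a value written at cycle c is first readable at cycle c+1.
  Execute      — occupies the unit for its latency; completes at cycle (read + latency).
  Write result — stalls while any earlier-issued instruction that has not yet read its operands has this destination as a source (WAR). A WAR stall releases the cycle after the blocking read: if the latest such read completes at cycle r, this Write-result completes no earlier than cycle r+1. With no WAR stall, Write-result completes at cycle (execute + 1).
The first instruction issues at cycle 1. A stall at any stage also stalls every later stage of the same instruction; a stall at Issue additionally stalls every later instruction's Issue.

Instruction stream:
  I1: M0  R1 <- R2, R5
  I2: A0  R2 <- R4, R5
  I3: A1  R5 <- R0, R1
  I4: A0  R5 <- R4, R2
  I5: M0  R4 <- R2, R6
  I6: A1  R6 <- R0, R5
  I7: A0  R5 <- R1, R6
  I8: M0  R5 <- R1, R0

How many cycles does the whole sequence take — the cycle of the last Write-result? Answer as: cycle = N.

  I1 | 1 | 2 | 7 | 8
  I2 | 2 | 3 | 4 | 5
  I3 | 3 | 9 | 11 | 12   RAW R1: wait I1 write@8
  I4 | 13 | 14 | 15 | 16   WAW R5: wait I3 write@12
  I5 | 14 | 15 | 20 | 21
  I6 | 15 | 17 | 19 | 20   RAW R5: wait I4 write@16
  I7 | 17 | 21 | 22 | 23   struct: A0 busy until I4 writes@16 · RAW R6: wait I6 write@20
  I8 | 24 | 25 | 30 | 31   WAW R5: wait I7 write@23

cycle = 31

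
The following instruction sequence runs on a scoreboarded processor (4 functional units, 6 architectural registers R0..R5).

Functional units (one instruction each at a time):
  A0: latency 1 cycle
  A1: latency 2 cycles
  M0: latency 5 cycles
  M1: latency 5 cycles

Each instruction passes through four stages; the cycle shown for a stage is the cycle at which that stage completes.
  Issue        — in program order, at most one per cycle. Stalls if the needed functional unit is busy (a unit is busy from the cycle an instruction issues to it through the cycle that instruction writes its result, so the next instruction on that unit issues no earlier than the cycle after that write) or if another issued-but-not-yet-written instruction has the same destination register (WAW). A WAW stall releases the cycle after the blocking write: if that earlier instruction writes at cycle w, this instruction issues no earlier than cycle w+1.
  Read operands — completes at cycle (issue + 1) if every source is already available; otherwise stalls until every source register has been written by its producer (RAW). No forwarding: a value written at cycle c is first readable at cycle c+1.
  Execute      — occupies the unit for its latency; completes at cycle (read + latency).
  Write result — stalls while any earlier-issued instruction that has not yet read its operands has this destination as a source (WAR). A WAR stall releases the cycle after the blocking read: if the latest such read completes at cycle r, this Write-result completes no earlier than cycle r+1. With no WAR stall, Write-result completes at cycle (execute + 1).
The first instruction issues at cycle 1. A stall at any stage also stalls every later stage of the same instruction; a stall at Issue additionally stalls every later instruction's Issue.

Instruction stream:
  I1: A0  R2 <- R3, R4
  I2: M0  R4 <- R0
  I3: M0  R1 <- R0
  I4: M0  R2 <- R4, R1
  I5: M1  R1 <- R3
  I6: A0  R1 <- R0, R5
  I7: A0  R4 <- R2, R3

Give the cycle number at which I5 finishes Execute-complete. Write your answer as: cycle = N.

cycle = 25

I1 -> (1, 2, 3, 4)
I2 -> (2, 3, 8, 9)
I3 -> (10, 11, 16, 17)  // struct: M0 busy until I2 writes@9
I4 -> (18, 19, 24, 25)  // struct: M0 busy until I3 writes@17
I5 -> (19, 20, 25, 26)
I6 -> (27, 28, 29, 30)  // WAW R1: wait I5 write@26
I7 -> (31, 32, 33, 34)  // struct: A0 busy until I6 writes@30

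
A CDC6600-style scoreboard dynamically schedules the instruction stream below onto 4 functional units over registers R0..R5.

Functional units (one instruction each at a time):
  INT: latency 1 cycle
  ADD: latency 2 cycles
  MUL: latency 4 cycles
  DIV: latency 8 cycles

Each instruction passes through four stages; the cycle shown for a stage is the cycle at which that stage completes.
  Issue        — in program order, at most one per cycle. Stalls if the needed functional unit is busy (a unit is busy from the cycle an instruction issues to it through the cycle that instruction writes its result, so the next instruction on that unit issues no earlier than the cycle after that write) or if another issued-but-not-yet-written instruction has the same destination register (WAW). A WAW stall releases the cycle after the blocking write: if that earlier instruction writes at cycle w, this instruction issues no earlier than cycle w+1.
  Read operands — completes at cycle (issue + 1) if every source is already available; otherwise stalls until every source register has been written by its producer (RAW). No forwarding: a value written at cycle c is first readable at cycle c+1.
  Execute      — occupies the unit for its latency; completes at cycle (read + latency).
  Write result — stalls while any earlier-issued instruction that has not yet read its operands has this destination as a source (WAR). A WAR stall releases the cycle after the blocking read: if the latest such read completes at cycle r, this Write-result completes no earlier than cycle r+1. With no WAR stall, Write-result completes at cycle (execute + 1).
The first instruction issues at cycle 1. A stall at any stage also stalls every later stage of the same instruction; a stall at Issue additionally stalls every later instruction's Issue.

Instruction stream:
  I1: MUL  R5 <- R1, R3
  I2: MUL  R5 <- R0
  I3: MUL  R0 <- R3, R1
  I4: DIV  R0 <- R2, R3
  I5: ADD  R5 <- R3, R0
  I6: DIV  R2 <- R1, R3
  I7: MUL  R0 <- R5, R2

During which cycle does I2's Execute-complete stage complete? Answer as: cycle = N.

cycle = 13

[I1] 1/2/6/7
[I2] 8/9/13/14  (struct: MUL busy until I1 writes@7)
[I3] 15/16/20/21  (struct: MUL busy until I2 writes@14)
[I4] 22/23/31/32  (WAW R0: wait I3 write@21)
[I5] 23/33/35/36  (RAW R0: wait I4 write@32)
[I6] 33/34/42/43  (struct: DIV busy until I4 writes@32)
[I7] 34/44/48/49  (RAW R2: wait I6 write@43)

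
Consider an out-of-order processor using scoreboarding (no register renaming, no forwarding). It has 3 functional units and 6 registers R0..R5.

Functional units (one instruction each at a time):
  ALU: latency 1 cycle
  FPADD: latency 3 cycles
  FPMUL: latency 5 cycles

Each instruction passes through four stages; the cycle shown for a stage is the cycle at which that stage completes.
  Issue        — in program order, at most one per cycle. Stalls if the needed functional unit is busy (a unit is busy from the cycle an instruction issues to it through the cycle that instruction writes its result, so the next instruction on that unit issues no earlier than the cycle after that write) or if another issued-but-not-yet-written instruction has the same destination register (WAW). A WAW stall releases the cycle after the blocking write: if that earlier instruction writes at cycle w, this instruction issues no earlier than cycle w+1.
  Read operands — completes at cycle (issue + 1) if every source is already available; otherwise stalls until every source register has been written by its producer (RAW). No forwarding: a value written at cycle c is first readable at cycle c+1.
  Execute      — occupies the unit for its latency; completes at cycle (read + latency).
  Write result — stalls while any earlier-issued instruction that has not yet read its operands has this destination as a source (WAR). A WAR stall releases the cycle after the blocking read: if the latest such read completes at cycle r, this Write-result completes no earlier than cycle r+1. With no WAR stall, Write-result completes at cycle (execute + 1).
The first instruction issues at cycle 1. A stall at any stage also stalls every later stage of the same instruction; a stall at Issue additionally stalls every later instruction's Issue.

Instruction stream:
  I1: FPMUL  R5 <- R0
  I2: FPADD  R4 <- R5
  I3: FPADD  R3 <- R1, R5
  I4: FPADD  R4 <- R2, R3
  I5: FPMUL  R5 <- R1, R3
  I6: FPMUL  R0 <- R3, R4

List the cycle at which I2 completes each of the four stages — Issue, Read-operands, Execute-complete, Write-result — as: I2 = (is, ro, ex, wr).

I1: IS=1 RO=2 EX=7 WR=8
I2: IS=2 RO=9 EX=12 WR=13  [RAW R5: wait I1 write@8]
I3: IS=14 RO=15 EX=18 WR=19  [struct: FPADD busy until I2 writes@13]
I4: IS=20 RO=21 EX=24 WR=25  [struct: FPADD busy until I3 writes@19]
I5: IS=21 RO=22 EX=27 WR=28
I6: IS=29 RO=30 EX=35 WR=36  [struct: FPMUL busy until I5 writes@28]

I2 = (2, 9, 12, 13)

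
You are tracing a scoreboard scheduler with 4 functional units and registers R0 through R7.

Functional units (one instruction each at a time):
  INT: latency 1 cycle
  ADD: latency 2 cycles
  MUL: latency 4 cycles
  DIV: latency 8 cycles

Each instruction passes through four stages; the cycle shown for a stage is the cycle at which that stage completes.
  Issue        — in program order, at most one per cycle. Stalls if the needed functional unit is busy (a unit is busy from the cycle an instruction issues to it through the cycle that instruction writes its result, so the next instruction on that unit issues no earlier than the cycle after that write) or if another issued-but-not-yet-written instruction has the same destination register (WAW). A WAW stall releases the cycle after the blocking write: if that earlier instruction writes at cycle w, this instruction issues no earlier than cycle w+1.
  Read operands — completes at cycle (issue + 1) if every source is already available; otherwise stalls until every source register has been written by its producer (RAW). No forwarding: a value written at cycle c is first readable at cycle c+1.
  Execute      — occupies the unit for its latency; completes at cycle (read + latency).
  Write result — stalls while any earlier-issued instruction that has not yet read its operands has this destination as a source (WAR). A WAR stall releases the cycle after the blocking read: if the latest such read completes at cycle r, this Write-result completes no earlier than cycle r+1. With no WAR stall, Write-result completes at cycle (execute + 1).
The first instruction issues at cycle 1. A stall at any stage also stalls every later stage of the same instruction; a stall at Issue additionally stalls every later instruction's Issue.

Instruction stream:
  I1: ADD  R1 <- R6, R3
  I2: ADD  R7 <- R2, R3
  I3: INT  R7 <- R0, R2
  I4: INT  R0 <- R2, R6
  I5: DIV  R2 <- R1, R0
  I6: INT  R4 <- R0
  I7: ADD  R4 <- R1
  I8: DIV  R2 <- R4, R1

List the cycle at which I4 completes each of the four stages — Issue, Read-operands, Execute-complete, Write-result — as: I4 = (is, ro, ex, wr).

t=1  issue I1 (ADD)
t=2  I1 read-ops
t=4  I1 finished on ADD
t=5  I1→R1
t=6  issue I2 (ADD)
t=7  I2 read-ops
t=9  I2 finished on ADD
t=10  I2→R7
t=11  issue I3 (INT)
t=12  I3 read-ops
t=13  I3 finished on INT
t=14  I3→R7
t=15  issue I4 (INT)
t=16  I4 read-ops; issue I5 (DIV)
t=17  I4 finished on INT
t=18  I4→R0
t=19  I5 read-ops; issue I6 (INT)
t=20  I6 read-ops
t=21  I6 finished on INT
t=22  I6→R4
t=23  issue I7 (ADD)
t=24  I7 read-ops
t=26  I7 finished on ADD
t=27  I5 finished on DIV; I7→R4
t=28  I5→R2
t=29  issue I8 (DIV)
t=30  I8 read-ops
t=38  I8 finished on DIV
t=39  I8→R2

I4 = (15, 16, 17, 18)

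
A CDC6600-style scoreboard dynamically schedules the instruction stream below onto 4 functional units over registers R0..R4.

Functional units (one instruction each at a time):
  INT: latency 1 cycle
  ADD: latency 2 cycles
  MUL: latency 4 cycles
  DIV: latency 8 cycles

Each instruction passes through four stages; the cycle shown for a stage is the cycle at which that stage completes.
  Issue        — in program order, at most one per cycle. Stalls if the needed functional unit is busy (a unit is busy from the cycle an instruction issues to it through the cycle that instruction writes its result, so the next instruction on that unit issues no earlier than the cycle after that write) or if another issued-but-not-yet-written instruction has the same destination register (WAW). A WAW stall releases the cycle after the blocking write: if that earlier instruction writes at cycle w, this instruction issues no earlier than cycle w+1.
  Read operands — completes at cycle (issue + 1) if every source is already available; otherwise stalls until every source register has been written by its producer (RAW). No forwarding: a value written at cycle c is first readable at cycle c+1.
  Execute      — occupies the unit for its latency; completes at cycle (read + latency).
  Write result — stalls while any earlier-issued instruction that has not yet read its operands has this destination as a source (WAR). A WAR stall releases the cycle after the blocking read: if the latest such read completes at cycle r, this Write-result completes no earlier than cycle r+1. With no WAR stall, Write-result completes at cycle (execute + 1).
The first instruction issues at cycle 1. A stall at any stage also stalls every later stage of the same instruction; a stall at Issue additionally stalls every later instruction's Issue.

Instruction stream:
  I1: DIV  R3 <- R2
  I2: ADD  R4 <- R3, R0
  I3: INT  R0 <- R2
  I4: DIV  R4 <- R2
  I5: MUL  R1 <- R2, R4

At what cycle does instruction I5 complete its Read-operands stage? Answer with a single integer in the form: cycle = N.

1) issue 1, read 2, done 10, write 11
2) issue 2, read 12, done 14, write 15  <RAW R3: wait I1 write@11>
3) issue 3, read 4, done 5, write 13  <WAR R0: wait I2 read@12>
4) issue 16, read 17, done 25, write 26  <WAW R4: wait I2 write@15>
5) issue 17, read 27, done 31, write 32  <RAW R4: wait I4 write@26>

cycle = 27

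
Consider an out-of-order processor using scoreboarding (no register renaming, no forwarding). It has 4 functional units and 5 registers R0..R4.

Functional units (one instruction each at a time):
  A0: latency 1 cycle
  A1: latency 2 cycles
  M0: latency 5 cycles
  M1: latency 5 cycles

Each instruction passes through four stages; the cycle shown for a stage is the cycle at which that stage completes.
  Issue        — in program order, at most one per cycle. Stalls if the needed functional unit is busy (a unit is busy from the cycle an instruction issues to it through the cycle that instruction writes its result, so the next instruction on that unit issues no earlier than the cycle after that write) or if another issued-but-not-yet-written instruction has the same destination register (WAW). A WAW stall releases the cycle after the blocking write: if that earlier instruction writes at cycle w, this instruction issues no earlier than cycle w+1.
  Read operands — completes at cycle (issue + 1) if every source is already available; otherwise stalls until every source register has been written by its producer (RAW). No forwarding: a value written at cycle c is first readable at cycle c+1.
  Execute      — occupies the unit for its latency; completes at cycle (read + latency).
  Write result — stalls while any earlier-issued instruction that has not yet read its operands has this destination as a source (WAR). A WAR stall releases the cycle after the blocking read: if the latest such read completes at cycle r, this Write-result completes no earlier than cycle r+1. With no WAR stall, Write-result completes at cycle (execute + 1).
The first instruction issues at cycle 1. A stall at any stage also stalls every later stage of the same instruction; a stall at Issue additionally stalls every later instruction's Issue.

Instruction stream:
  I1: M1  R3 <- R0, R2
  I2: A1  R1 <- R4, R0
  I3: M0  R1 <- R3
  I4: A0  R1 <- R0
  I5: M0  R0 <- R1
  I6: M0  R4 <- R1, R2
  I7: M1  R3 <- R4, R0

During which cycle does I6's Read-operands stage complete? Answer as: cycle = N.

cycle = 28

1) issue 1, read 2, done 7, write 8
2) issue 2, read 3, done 5, write 6
3) issue 7, read 9, done 14, write 15  <WAW R1: wait I2 write@6 / RAW R3: wait I1 write@8>
4) issue 16, read 17, done 18, write 19  <WAW R1: wait I3 write@15>
5) issue 17, read 20, done 25, write 26  <RAW R1: wait I4 write@19>
6) issue 27, read 28, done 33, write 34  <struct: M0 busy until I5 writes@26>
7) issue 28, read 35, done 40, write 41  <RAW R4: wait I6 write@34>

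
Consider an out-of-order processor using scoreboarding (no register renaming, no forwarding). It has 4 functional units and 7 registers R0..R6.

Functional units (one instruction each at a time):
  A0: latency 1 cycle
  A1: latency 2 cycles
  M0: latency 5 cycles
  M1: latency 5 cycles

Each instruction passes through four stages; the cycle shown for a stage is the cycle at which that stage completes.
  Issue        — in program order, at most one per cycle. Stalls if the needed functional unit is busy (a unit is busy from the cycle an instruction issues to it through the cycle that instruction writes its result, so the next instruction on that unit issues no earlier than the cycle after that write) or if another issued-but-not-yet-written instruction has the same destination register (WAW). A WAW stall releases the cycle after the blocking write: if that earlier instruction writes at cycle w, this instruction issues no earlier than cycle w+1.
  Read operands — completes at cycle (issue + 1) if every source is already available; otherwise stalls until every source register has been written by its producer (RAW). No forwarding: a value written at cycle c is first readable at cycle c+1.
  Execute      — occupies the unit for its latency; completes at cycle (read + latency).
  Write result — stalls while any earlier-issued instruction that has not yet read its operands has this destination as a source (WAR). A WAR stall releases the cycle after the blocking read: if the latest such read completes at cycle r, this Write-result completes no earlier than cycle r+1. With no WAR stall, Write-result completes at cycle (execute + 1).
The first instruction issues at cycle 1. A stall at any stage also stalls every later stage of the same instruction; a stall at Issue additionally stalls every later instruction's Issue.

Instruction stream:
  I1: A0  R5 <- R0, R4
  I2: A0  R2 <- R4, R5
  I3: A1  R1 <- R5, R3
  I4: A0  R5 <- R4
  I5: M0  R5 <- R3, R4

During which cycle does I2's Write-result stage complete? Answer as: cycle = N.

1) issue 1, read 2, done 3, write 4
2) issue 5, read 6, done 7, write 8  <struct: A0 busy until I1 writes@4>
3) issue 6, read 7, done 9, write 10
4) issue 9, read 10, done 11, write 12  <struct: A0 busy until I2 writes@8>
5) issue 13, read 14, done 19, write 20  <WAW R5: wait I4 write@12>

cycle = 8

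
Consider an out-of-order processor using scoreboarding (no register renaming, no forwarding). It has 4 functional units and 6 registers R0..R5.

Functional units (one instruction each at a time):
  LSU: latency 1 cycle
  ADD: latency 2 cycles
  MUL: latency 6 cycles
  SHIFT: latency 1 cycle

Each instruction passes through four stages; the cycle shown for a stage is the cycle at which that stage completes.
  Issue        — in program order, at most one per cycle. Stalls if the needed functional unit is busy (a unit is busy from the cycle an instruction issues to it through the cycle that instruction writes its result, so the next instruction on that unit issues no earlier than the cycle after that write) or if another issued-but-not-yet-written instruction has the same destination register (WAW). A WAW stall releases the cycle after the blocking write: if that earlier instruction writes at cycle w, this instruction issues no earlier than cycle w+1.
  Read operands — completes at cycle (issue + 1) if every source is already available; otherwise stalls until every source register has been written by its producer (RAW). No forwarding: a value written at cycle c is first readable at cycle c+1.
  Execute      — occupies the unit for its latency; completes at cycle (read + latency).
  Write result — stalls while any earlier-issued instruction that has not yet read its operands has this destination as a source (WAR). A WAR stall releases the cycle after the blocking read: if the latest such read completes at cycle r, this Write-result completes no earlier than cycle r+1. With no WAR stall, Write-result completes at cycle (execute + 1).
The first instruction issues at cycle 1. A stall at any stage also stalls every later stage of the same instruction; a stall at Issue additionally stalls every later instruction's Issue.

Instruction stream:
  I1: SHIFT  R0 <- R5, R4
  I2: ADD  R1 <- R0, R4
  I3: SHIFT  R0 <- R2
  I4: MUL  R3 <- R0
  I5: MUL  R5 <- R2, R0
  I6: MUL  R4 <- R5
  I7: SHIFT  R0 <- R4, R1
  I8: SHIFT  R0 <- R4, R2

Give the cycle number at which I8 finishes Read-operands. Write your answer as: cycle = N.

cycle = 39

[I1] 1/2/3/4
[I2] 2/5/7/8  (RAW R0: wait I1 write@4)
[I3] 5/6/7/8  (struct: SHIFT busy until I1 writes@4)
[I4] 6/9/15/16  (RAW R0: wait I3 write@8)
[I5] 17/18/24/25  (struct: MUL busy until I4 writes@16)
[I6] 26/27/33/34  (struct: MUL busy until I5 writes@25)
[I7] 27/35/36/37  (RAW R4: wait I6 write@34)
[I8] 38/39/40/41  (struct: SHIFT busy until I7 writes@37)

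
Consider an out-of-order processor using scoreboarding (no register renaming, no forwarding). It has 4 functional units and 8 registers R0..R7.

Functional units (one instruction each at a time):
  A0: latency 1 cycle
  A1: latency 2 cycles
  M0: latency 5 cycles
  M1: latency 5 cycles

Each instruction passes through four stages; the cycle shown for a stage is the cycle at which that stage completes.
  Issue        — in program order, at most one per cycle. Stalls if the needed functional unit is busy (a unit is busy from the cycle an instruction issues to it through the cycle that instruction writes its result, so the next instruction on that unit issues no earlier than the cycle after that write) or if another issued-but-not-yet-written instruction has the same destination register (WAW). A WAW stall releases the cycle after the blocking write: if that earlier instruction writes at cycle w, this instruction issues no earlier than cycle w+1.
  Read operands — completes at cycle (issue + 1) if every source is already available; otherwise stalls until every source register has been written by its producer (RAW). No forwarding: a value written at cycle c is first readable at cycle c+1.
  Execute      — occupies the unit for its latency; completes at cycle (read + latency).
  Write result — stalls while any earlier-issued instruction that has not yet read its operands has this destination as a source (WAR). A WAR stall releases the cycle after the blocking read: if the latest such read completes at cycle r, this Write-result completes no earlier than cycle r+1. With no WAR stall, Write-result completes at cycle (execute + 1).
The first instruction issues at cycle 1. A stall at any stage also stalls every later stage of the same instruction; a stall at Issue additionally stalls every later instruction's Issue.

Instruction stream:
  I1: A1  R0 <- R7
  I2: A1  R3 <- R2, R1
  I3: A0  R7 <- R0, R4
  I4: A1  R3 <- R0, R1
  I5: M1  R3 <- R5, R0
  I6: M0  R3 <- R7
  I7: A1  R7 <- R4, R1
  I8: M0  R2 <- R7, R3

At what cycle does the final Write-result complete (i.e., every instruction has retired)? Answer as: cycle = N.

cycle = 39

[1] I1 issues→A1
[2] I1 reads
[4] I1 exec-done
[5] I1 writes R0
[6] I2 issues→A1
[7] I2 reads · I3 issues→A0
[8] I3 reads
[9] I2 exec-done · I3 exec-done
[10] I2 writes R3 · I3 writes R7
[11] I4 issues→A1
[12] I4 reads
[14] I4 exec-done
[15] I4 writes R3
[16] I5 issues→M1
[17] I5 reads
[22] I5 exec-done
[23] I5 writes R3
[24] I6 issues→M0
[25] I6 reads · I7 issues→A1
[26] I7 reads
[28] I7 exec-done
[29] I7 writes R7
[30] I6 exec-done
[31] I6 writes R3
[32] I8 issues→M0
[33] I8 reads
[38] I8 exec-done
[39] I8 writes R2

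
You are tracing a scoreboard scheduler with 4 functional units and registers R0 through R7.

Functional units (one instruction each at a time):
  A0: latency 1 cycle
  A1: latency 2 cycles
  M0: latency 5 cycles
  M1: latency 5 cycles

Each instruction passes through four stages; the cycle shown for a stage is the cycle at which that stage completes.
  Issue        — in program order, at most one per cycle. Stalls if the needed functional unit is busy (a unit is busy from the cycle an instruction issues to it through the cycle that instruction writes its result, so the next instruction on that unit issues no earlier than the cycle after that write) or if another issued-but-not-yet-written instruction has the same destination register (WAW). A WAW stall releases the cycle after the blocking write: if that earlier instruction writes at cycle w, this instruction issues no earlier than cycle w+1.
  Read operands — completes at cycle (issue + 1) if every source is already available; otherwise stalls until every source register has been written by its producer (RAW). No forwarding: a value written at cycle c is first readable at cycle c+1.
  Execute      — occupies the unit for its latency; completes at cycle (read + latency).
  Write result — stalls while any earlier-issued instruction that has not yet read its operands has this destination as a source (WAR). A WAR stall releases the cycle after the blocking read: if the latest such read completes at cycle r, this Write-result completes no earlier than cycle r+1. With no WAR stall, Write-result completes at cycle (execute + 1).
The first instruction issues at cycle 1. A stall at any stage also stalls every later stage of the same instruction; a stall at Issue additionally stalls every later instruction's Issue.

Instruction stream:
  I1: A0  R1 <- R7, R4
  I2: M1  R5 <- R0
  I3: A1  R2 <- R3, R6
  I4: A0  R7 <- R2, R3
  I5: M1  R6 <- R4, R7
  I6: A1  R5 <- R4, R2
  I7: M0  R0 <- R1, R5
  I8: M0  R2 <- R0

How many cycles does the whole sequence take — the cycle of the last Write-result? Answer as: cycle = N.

[I1] 1/2/3/4
[I2] 2/3/8/9
[I3] 3/4/6/7
[I4] 5/8/9/10  (struct: A0 busy until I1 writes@4; RAW R2: wait I3 write@7)
[I5] 10/11/16/17  (struct: M1 busy until I2 writes@9)
[I6] 11/12/14/15
[I7] 12/16/21/22  (RAW R5: wait I6 write@15)
[I8] 23/24/29/30  (struct: M0 busy until I7 writes@22)

cycle = 30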